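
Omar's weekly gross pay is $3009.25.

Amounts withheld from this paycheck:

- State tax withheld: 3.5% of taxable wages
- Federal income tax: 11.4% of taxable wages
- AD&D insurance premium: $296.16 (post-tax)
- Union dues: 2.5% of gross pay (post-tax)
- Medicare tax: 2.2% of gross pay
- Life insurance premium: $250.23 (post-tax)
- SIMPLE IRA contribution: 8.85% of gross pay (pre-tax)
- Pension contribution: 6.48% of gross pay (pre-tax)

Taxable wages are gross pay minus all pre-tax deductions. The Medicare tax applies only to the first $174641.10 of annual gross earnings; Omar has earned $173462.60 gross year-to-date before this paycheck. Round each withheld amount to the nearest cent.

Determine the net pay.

$1520.74

Pension contribution: $3009.25 × 0.0648 = $195.00
SIMPLE IRA contribution: $3009.25 × 0.0885 = $266.32
Pre-tax total = $195.00 + $266.32 = $461.32
Taxable wages = $3009.25 − $461.32 = $2547.93
Federal income tax: $2547.93 × 0.114 = $290.46
State tax withheld: $2547.93 × 0.035 = $89.18
Medicare tax: only $174641.10 − $173462.60 = $1178.50 of this check is subject → $1178.50 × 0.022 = $25.93
Life insurance premium: $250.23
Union dues: $3009.25 × 0.025 = $75.23
AD&D insurance premium: $296.16
Total deductions = $195.00 + $266.32 + $290.46 + $89.18 + $25.93 + $250.23 + $75.23 + $296.16 = $1488.51
Net pay = $3009.25 − $1488.51 = $1520.74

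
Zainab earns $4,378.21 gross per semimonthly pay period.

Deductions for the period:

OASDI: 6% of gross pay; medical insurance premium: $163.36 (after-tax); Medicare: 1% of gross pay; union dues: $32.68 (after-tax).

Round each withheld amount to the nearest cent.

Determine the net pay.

$3,875.70

Medicare: $4,378.21 × 0.01 = $43.78
OASDI: $4,378.21 × 0.06 = $262.69
Union dues: $32.68
Medical insurance premium: $163.36
Total deductions = $43.78 + $262.69 + $32.68 + $163.36 = $502.51
Net pay = $4,378.21 − $502.51 = $3,875.70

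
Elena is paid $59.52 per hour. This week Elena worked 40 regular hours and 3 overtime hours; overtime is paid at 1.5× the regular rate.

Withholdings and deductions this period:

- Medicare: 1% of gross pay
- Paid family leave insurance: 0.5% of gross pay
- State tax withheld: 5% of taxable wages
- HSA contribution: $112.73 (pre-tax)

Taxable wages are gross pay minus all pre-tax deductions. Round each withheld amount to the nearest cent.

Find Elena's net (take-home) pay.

$2,369.38

Regular pay: 40 × $59.52 = $2,380.80
Overtime pay: 3 × $59.52 × 1.5 = $267.84
Gross pay = $2,380.80 + $267.84 = $2,648.64
HSA contribution: $112.73
Taxable wages = $2,648.64 − $112.73 = $2,535.91
State tax withheld: $2,535.91 × 0.05 = $126.80
Paid family leave insurance: $2,648.64 × 0.005 = $13.24
Medicare: $2,648.64 × 0.01 = $26.49
Total deductions = $112.73 + $126.80 + $13.24 + $26.49 = $279.26
Net pay = $2,648.64 − $279.26 = $2,369.38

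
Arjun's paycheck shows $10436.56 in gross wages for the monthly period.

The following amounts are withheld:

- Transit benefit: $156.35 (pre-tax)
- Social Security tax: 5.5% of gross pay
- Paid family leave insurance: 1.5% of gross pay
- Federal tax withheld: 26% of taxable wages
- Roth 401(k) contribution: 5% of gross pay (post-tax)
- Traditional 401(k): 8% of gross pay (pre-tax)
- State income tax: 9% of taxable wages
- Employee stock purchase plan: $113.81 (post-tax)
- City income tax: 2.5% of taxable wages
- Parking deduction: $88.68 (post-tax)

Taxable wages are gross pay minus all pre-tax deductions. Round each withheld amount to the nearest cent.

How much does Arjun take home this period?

$4448.42

Transit benefit: $156.35
Traditional 401(k): $10436.56 × 0.08 = $834.92
Pre-tax total = $156.35 + $834.92 = $991.27
Taxable wages = $10436.56 − $991.27 = $9445.29
Federal tax withheld: $9445.29 × 0.26 = $2455.78
City income tax: $9445.29 × 0.025 = $236.13
State income tax: $9445.29 × 0.09 = $850.08
Paid family leave insurance: $10436.56 × 0.015 = $156.55
Social Security tax: $10436.56 × 0.055 = $574.01
Parking deduction: $88.68
Roth 401(k) contribution: $10436.56 × 0.05 = $521.83
Employee stock purchase plan: $113.81
Total deductions = $156.35 + $834.92 + $2455.78 + $236.13 + $850.08 + $156.55 + $574.01 + $88.68 + $521.83 + $113.81 = $5988.14
Net pay = $10436.56 − $5988.14 = $4448.42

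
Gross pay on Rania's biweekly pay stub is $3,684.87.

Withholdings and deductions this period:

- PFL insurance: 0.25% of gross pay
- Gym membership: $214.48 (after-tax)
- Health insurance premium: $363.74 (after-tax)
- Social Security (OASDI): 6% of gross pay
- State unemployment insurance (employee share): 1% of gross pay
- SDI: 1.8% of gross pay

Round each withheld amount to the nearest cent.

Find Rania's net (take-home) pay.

Social Security (OASDI): $3,684.87 × 0.06 = $221.09
State unemployment insurance (employee share): $3,684.87 × 0.01 = $36.85
PFL insurance: $3,684.87 × 0.0025 = $9.21
SDI: $3,684.87 × 0.018 = $66.33
Gym membership: $214.48
Health insurance premium: $363.74
Total deductions = $221.09 + $36.85 + $9.21 + $66.33 + $214.48 + $363.74 = $911.70
Net pay = $3,684.87 − $911.70 = $2,773.17

$2,773.17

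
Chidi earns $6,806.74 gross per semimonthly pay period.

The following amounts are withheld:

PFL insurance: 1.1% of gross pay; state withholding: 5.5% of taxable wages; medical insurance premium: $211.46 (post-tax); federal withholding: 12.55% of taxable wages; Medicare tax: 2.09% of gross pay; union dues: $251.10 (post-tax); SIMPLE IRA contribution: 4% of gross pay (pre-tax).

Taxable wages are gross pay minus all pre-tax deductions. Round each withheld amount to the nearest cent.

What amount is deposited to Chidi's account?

$4,675.30

SIMPLE IRA contribution: $6,806.74 × 0.04 = $272.27
Taxable wages = $6,806.74 − $272.27 = $6,534.47
Federal withholding: $6,534.47 × 0.1255 = $820.08
State withholding: $6,534.47 × 0.055 = $359.40
Medicare tax: $6,806.74 × 0.0209 = $142.26
PFL insurance: $6,806.74 × 0.011 = $74.87
Medical insurance premium: $211.46
Union dues: $251.10
Total deductions = $272.27 + $820.08 + $359.40 + $142.26 + $74.87 + $211.46 + $251.10 = $2,131.44
Net pay = $6,806.74 − $2,131.44 = $4,675.30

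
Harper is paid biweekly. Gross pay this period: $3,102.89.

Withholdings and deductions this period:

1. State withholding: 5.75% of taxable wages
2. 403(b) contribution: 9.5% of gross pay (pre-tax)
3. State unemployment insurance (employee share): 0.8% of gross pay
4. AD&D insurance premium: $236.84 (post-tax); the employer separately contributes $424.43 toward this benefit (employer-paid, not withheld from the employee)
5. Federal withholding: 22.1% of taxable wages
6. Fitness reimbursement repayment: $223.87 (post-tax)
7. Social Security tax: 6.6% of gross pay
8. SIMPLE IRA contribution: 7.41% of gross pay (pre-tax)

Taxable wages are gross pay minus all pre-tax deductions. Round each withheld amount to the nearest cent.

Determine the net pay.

$1,169.85

SIMPLE IRA contribution: $3,102.89 × 0.0741 = $229.92
403(b) contribution: $3,102.89 × 0.095 = $294.77
Pre-tax total = $229.92 + $294.77 = $524.69
Taxable wages = $3,102.89 − $524.69 = $2,578.20
State withholding: $2,578.20 × 0.0575 = $148.25
Federal withholding: $2,578.20 × 0.221 = $569.78
Social Security tax: $3,102.89 × 0.066 = $204.79
State unemployment insurance (employee share): $3,102.89 × 0.008 = $24.82
AD&D insurance premium: $236.84
Fitness reimbursement repayment: $223.87
(Employer's $424.43 toward AD&D insurance premium is not withheld from the employee.)
Total deductions = $229.92 + $294.77 + $148.25 + $569.78 + $204.79 + $24.82 + $236.84 + $223.87 = $1,933.04
Net pay = $3,102.89 − $1,933.04 = $1,169.85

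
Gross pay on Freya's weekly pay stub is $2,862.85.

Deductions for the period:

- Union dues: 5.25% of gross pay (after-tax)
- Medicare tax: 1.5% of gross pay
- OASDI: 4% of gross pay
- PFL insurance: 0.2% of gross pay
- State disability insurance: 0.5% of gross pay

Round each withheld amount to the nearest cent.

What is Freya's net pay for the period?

$2,535.06

OASDI: $2,862.85 × 0.04 = $114.51
Medicare tax: $2,862.85 × 0.015 = $42.94
State disability insurance: $2,862.85 × 0.005 = $14.31
PFL insurance: $2,862.85 × 0.002 = $5.73
Union dues: $2,862.85 × 0.0525 = $150.30
Total deductions = $114.51 + $42.94 + $14.31 + $5.73 + $150.30 = $327.79
Net pay = $2,862.85 − $327.79 = $2,535.06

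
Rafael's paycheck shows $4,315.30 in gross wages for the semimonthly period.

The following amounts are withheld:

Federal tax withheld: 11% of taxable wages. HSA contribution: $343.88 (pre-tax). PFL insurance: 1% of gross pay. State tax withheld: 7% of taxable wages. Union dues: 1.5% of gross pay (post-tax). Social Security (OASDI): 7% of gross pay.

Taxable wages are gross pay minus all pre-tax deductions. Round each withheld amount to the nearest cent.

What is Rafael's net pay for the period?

HSA contribution: $343.88
Taxable wages = $4,315.30 − $343.88 = $3,971.42
State tax withheld: $3,971.42 × 0.07 = $278.00
Federal tax withheld: $3,971.42 × 0.11 = $436.86
Social Security (OASDI): $4,315.30 × 0.07 = $302.07
PFL insurance: $4,315.30 × 0.01 = $43.15
Union dues: $4,315.30 × 0.015 = $64.73
Total deductions = $343.88 + $278.00 + $436.86 + $302.07 + $43.15 + $64.73 = $1,468.69
Net pay = $4,315.30 − $1,468.69 = $2,846.61

$2,846.61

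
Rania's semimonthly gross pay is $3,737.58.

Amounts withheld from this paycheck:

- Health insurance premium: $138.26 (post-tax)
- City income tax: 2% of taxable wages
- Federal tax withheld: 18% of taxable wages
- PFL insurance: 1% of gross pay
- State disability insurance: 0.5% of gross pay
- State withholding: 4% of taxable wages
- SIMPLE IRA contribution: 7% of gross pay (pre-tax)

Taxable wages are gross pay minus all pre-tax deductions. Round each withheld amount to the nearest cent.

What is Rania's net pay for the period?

SIMPLE IRA contribution: $3,737.58 × 0.07 = $261.63
Taxable wages = $3,737.58 − $261.63 = $3,475.95
State withholding: $3,475.95 × 0.04 = $139.04
Federal tax withheld: $3,475.95 × 0.18 = $625.67
City income tax: $3,475.95 × 0.02 = $69.52
State disability insurance: $3,737.58 × 0.005 = $18.69
PFL insurance: $3,737.58 × 0.01 = $37.38
Health insurance premium: $138.26
Total deductions = $261.63 + $139.04 + $625.67 + $69.52 + $18.69 + $37.38 + $138.26 = $1,290.19
Net pay = $3,737.58 − $1,290.19 = $2,447.39

$2,447.39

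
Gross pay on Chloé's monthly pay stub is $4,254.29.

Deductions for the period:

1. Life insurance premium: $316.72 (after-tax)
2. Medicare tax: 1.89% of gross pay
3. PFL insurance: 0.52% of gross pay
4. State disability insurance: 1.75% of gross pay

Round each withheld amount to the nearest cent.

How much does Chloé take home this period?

$3,760.59

PFL insurance: $4,254.29 × 0.0052 = $22.12
Medicare tax: $4,254.29 × 0.0189 = $80.41
State disability insurance: $4,254.29 × 0.0175 = $74.45
Life insurance premium: $316.72
Total deductions = $22.12 + $80.41 + $74.45 + $316.72 = $493.70
Net pay = $4,254.29 − $493.70 = $3,760.59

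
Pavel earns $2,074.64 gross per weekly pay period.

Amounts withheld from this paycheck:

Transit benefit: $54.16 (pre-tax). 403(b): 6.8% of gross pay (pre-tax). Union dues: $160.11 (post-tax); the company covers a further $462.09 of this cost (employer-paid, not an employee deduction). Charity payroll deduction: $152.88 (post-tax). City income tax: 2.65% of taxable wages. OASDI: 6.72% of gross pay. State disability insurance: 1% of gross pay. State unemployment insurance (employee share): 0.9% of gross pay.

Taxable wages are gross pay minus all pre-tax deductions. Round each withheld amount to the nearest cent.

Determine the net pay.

403(b): $2,074.64 × 0.068 = $141.08
Transit benefit: $54.16
Pre-tax total = $141.08 + $54.16 = $195.24
Taxable wages = $2,074.64 − $195.24 = $1,879.40
City income tax: $1,879.40 × 0.0265 = $49.80
State disability insurance: $2,074.64 × 0.01 = $20.75
OASDI: $2,074.64 × 0.0672 = $139.42
State unemployment insurance (employee share): $2,074.64 × 0.009 = $18.67
Charity payroll deduction: $152.88
Union dues: $160.11
(Employer's $462.09 toward union dues is not withheld from the employee.)
Total deductions = $141.08 + $54.16 + $49.80 + $20.75 + $139.42 + $18.67 + $152.88 + $160.11 = $736.87
Net pay = $2,074.64 − $736.87 = $1,337.77

$1,337.77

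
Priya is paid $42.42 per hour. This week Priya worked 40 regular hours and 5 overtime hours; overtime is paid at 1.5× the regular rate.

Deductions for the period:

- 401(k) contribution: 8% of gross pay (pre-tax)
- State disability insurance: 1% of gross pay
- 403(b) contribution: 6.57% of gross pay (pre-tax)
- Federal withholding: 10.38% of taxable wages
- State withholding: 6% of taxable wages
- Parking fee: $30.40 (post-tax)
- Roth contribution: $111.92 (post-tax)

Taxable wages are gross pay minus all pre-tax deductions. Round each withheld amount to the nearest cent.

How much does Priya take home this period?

Regular pay: 40 × $42.42 = $1696.80
Overtime pay: 5 × $42.42 × 1.5 = $318.15
Gross pay = $1696.80 + $318.15 = $2014.95
401(k) contribution: $2014.95 × 0.08 = $161.20
403(b) contribution: $2014.95 × 0.0657 = $132.38
Pre-tax total = $161.20 + $132.38 = $293.58
Taxable wages = $2014.95 − $293.58 = $1721.37
State withholding: $1721.37 × 0.06 = $103.28
Federal withholding: $1721.37 × 0.1038 = $178.68
State disability insurance: $2014.95 × 0.01 = $20.15
Parking fee: $30.40
Roth contribution: $111.92
Total deductions = $161.20 + $132.38 + $103.28 + $178.68 + $20.15 + $30.40 + $111.92 = $738.01
Net pay = $2014.95 − $738.01 = $1276.94

$1276.94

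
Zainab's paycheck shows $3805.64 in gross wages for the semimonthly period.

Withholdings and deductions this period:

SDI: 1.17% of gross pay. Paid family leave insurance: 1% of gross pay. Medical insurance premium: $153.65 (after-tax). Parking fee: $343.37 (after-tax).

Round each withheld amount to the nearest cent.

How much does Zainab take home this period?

$3226.03

SDI: $3805.64 × 0.0117 = $44.53
Paid family leave insurance: $3805.64 × 0.01 = $38.06
Medical insurance premium: $153.65
Parking fee: $343.37
Total deductions = $44.53 + $38.06 + $153.65 + $343.37 = $579.61
Net pay = $3805.64 − $579.61 = $3226.03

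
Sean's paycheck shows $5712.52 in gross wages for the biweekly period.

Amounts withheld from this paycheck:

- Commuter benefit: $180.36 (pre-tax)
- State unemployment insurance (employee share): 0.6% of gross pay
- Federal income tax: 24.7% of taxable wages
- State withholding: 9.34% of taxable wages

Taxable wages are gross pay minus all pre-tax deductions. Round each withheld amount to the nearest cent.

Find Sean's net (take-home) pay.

Commuter benefit: $180.36
Taxable wages = $5712.52 − $180.36 = $5532.16
Federal income tax: $5532.16 × 0.247 = $1366.44
State withholding: $5532.16 × 0.0934 = $516.70
State unemployment insurance (employee share): $5712.52 × 0.006 = $34.28
Total deductions = $180.36 + $1366.44 + $516.70 + $34.28 = $2097.78
Net pay = $5712.52 − $2097.78 = $3614.74

$3614.74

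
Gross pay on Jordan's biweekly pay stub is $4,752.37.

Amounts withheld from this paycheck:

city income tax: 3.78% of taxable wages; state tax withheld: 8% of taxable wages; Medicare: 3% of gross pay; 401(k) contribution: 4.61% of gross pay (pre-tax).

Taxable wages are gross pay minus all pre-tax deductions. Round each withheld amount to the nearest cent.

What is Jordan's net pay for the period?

401(k) contribution: $4,752.37 × 0.0461 = $219.08
Taxable wages = $4,752.37 − $219.08 = $4,533.29
State tax withheld: $4,533.29 × 0.08 = $362.66
City income tax: $4,533.29 × 0.0378 = $171.36
Medicare: $4,752.37 × 0.03 = $142.57
Total deductions = $219.08 + $362.66 + $171.36 + $142.57 = $895.67
Net pay = $4,752.37 − $895.67 = $3,856.70

$3,856.70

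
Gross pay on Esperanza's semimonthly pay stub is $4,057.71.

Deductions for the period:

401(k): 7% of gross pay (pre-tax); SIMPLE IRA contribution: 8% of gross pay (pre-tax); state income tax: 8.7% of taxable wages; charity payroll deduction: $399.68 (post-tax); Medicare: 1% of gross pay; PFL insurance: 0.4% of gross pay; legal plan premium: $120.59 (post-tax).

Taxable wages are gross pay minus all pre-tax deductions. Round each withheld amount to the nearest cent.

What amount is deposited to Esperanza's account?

SIMPLE IRA contribution: $4,057.71 × 0.08 = $324.62
401(k): $4,057.71 × 0.07 = $284.04
Pre-tax total = $324.62 + $284.04 = $608.66
Taxable wages = $4,057.71 − $608.66 = $3,449.05
State income tax: $3,449.05 × 0.087 = $300.07
Medicare: $4,057.71 × 0.01 = $40.58
PFL insurance: $4,057.71 × 0.004 = $16.23
Charity payroll deduction: $399.68
Legal plan premium: $120.59
Total deductions = $324.62 + $284.04 + $300.07 + $40.58 + $16.23 + $399.68 + $120.59 = $1,485.81
Net pay = $4,057.71 − $1,485.81 = $2,571.90

$2,571.90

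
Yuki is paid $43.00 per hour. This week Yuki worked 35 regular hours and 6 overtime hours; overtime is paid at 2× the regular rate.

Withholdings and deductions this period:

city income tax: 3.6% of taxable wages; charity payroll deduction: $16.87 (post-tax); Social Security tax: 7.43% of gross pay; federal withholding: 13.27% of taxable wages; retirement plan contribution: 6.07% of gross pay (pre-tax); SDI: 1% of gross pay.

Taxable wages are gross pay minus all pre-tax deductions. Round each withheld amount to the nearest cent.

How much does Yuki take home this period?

$1,390.84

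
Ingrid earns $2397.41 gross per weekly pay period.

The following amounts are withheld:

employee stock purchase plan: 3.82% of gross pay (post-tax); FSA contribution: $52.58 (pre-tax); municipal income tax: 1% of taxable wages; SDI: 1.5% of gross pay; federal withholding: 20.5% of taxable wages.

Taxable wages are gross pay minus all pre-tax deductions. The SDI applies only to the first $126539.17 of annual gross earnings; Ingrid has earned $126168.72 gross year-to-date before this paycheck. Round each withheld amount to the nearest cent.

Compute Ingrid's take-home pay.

$1743.55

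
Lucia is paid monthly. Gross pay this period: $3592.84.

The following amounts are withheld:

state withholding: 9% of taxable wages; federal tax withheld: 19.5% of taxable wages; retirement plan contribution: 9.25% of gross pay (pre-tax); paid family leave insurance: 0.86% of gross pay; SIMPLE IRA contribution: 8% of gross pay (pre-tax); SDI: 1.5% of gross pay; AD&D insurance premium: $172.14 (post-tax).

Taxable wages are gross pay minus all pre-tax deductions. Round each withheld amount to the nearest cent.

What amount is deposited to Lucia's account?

$1868.81

Retirement plan contribution: $3592.84 × 0.0925 = $332.34
SIMPLE IRA contribution: $3592.84 × 0.08 = $287.43
Pre-tax total = $332.34 + $287.43 = $619.77
Taxable wages = $3592.84 − $619.77 = $2973.07
Federal tax withheld: $2973.07 × 0.195 = $579.75
State withholding: $2973.07 × 0.09 = $267.58
Paid family leave insurance: $3592.84 × 0.0086 = $30.90
SDI: $3592.84 × 0.015 = $53.89
AD&D insurance premium: $172.14
Total deductions = $332.34 + $287.43 + $579.75 + $267.58 + $30.90 + $53.89 + $172.14 = $1724.03
Net pay = $3592.84 − $1724.03 = $1868.81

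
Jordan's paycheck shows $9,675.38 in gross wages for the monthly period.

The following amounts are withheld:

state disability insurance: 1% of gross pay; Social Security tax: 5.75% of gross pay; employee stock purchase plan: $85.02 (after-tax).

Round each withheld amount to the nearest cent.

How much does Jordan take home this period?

$8,937.28

Social Security tax: $9,675.38 × 0.0575 = $556.33
State disability insurance: $9,675.38 × 0.01 = $96.75
Employee stock purchase plan: $85.02
Total deductions = $556.33 + $96.75 + $85.02 = $738.10
Net pay = $9,675.38 − $738.10 = $8,937.28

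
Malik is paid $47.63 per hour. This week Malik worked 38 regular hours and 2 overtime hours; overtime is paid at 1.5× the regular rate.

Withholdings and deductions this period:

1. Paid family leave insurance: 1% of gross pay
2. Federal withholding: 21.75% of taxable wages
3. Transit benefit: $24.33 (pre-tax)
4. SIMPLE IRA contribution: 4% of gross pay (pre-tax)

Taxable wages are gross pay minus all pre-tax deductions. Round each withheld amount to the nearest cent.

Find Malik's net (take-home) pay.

Regular pay: 38 × $47.63 = $1,809.94
Overtime pay: 2 × $47.63 × 1.5 = $142.89
Gross pay = $1,809.94 + $142.89 = $1,952.83
SIMPLE IRA contribution: $1,952.83 × 0.04 = $78.11
Transit benefit: $24.33
Pre-tax total = $78.11 + $24.33 = $102.44
Taxable wages = $1,952.83 − $102.44 = $1,850.39
Federal withholding: $1,850.39 × 0.2175 = $402.46
Paid family leave insurance: $1,952.83 × 0.01 = $19.53
Total deductions = $78.11 + $24.33 + $402.46 + $19.53 = $524.43
Net pay = $1,952.83 − $524.43 = $1,428.40

$1,428.40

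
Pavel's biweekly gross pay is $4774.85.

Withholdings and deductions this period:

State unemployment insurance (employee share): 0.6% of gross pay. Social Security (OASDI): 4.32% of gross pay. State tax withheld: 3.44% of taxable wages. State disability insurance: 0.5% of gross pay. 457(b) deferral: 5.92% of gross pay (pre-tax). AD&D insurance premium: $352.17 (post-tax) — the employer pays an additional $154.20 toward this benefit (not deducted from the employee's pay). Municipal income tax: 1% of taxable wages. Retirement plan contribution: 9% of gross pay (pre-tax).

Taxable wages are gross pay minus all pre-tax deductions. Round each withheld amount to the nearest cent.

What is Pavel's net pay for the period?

457(b) deferral: $4774.85 × 0.0592 = $282.67
Retirement plan contribution: $4774.85 × 0.09 = $429.74
Pre-tax total = $282.67 + $429.74 = $712.41
Taxable wages = $4774.85 − $712.41 = $4062.44
State tax withheld: $4062.44 × 0.0344 = $139.75
Municipal income tax: $4062.44 × 0.01 = $40.62
State disability insurance: $4774.85 × 0.005 = $23.87
Social Security (OASDI): $4774.85 × 0.0432 = $206.27
State unemployment insurance (employee share): $4774.85 × 0.006 = $28.65
AD&D insurance premium: $352.17
(Employer's $154.20 toward AD&D insurance premium is not withheld from the employee.)
Total deductions = $282.67 + $429.74 + $139.75 + $40.62 + $23.87 + $206.27 + $28.65 + $352.17 = $1503.74
Net pay = $4774.85 − $1503.74 = $3271.11

$3271.11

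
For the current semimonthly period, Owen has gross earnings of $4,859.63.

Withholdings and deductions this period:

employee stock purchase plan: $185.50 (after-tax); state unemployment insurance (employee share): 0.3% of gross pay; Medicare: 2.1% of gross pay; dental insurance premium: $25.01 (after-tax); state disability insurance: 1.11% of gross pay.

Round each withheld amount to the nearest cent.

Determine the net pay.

State unemployment insurance (employee share): $4,859.63 × 0.003 = $14.58
Medicare: $4,859.63 × 0.021 = $102.05
State disability insurance: $4,859.63 × 0.0111 = $53.94
Employee stock purchase plan: $185.50
Dental insurance premium: $25.01
Total deductions = $14.58 + $102.05 + $53.94 + $185.50 + $25.01 = $381.08
Net pay = $4,859.63 − $381.08 = $4,478.55

$4,478.55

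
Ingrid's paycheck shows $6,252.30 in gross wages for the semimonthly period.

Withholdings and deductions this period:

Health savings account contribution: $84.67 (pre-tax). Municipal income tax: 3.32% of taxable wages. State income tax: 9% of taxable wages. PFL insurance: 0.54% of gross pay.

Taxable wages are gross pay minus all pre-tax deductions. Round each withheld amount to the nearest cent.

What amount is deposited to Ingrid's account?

$5,374.01

Health savings account contribution: $84.67
Taxable wages = $6,252.30 − $84.67 = $6,167.63
State income tax: $6,167.63 × 0.09 = $555.09
Municipal income tax: $6,167.63 × 0.0332 = $204.77
PFL insurance: $6,252.30 × 0.0054 = $33.76
Total deductions = $84.67 + $555.09 + $204.77 + $33.76 = $878.29
Net pay = $6,252.30 − $878.29 = $5,374.01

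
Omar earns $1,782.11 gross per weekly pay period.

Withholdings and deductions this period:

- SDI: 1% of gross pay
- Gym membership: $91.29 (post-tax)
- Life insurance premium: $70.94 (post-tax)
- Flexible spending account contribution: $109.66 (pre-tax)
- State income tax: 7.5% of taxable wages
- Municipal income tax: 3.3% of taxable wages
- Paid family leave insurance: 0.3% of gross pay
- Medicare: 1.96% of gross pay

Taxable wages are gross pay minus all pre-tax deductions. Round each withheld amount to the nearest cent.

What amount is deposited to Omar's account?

$1,271.50

Flexible spending account contribution: $109.66
Taxable wages = $1,782.11 − $109.66 = $1,672.45
Municipal income tax: $1,672.45 × 0.033 = $55.19
State income tax: $1,672.45 × 0.075 = $125.43
SDI: $1,782.11 × 0.01 = $17.82
Paid family leave insurance: $1,782.11 × 0.003 = $5.35
Medicare: $1,782.11 × 0.0196 = $34.93
Life insurance premium: $70.94
Gym membership: $91.29
Total deductions = $109.66 + $55.19 + $125.43 + $17.82 + $5.35 + $34.93 + $70.94 + $91.29 = $510.61
Net pay = $1,782.11 − $510.61 = $1,271.50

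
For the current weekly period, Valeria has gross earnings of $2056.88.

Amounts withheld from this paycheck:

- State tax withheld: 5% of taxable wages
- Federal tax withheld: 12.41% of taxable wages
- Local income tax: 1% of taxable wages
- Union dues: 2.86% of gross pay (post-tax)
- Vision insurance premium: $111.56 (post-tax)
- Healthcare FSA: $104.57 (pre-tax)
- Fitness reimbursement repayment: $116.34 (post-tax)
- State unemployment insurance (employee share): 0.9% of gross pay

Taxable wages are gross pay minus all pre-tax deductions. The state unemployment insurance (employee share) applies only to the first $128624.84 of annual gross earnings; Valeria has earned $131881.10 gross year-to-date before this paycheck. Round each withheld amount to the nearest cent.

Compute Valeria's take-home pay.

$1306.16

Healthcare FSA: $104.57
Taxable wages = $2056.88 − $104.57 = $1952.31
State tax withheld: $1952.31 × 0.05 = $97.62
Federal tax withheld: $1952.31 × 0.1241 = $242.28
Local income tax: $1952.31 × 0.01 = $19.52
State unemployment insurance (employee share): annual cap $128624.84 already reached (YTD $131881.10), so $0.00
Vision insurance premium: $111.56
Union dues: $2056.88 × 0.0286 = $58.83
Fitness reimbursement repayment: $116.34
Total deductions = $104.57 + $97.62 + $242.28 + $19.52 + $0.00 + $111.56 + $58.83 + $116.34 = $750.72
Net pay = $2056.88 − $750.72 = $1306.16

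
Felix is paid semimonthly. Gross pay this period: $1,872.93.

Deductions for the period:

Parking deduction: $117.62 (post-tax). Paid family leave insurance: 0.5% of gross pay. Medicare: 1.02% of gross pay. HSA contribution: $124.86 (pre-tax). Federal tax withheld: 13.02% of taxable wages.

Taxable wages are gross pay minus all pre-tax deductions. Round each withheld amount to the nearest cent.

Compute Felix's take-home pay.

$1,374.39

HSA contribution: $124.86
Taxable wages = $1,872.93 − $124.86 = $1,748.07
Federal tax withheld: $1,748.07 × 0.1302 = $227.60
Paid family leave insurance: $1,872.93 × 0.005 = $9.36
Medicare: $1,872.93 × 0.0102 = $19.10
Parking deduction: $117.62
Total deductions = $124.86 + $227.60 + $9.36 + $19.10 + $117.62 = $498.54
Net pay = $1,872.93 − $498.54 = $1,374.39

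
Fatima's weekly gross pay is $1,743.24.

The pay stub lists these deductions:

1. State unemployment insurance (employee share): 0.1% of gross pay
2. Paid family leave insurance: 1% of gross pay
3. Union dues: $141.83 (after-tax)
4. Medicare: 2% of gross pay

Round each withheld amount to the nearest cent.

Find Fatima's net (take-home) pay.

$1,547.38

Paid family leave insurance: $1,743.24 × 0.01 = $17.43
Medicare: $1,743.24 × 0.02 = $34.86
State unemployment insurance (employee share): $1,743.24 × 0.001 = $1.74
Union dues: $141.83
Total deductions = $17.43 + $34.86 + $1.74 + $141.83 = $195.86
Net pay = $1,743.24 − $195.86 = $1,547.38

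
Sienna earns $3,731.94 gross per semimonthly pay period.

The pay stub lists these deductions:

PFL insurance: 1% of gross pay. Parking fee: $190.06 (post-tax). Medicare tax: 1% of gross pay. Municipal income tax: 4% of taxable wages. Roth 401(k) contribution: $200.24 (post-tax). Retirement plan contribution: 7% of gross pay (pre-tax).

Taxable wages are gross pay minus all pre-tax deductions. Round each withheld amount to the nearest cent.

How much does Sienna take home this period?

$2,866.93

Retirement plan contribution: $3,731.94 × 0.07 = $261.24
Taxable wages = $3,731.94 − $261.24 = $3,470.70
Municipal income tax: $3,470.70 × 0.04 = $138.83
PFL insurance: $3,731.94 × 0.01 = $37.32
Medicare tax: $3,731.94 × 0.01 = $37.32
Roth 401(k) contribution: $200.24
Parking fee: $190.06
Total deductions = $261.24 + $138.83 + $37.32 + $37.32 + $200.24 + $190.06 = $865.01
Net pay = $3,731.94 − $865.01 = $2,866.93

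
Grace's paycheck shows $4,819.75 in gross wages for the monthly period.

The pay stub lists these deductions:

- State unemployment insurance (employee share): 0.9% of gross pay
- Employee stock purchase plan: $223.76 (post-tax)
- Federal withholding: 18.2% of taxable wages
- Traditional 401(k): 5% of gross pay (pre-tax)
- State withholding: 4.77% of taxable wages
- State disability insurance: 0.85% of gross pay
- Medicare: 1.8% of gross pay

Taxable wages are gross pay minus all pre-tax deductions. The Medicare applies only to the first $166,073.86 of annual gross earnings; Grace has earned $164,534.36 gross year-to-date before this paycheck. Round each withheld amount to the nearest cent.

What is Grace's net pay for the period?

Traditional 401(k): $4,819.75 × 0.05 = $240.99
Taxable wages = $4,819.75 − $240.99 = $4,578.76
State withholding: $4,578.76 × 0.0477 = $218.41
Federal withholding: $4,578.76 × 0.182 = $833.33
Medicare: only $166,073.86 − $164,534.36 = $1,539.50 of this check is subject → $1,539.50 × 0.018 = $27.71
State disability insurance: $4,819.75 × 0.0085 = $40.97
State unemployment insurance (employee share): $4,819.75 × 0.009 = $43.38
Employee stock purchase plan: $223.76
Total deductions = $240.99 + $218.41 + $833.33 + $27.71 + $40.97 + $43.38 + $223.76 = $1,628.55
Net pay = $4,819.75 − $1,628.55 = $3,191.20

$3,191.20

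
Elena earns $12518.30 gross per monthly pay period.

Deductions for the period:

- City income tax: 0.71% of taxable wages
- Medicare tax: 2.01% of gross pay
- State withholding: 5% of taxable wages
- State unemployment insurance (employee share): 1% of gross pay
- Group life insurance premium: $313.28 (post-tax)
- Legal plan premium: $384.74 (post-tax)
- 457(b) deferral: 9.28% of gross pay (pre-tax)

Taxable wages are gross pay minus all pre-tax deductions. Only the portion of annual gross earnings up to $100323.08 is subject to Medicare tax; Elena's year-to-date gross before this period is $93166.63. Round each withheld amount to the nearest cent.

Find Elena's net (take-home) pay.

457(b) deferral: $12518.30 × 0.0928 = $1161.70
Taxable wages = $12518.30 − $1161.70 = $11356.60
State withholding: $11356.60 × 0.05 = $567.83
City income tax: $11356.60 × 0.0071 = $80.63
State unemployment insurance (employee share): $12518.30 × 0.01 = $125.18
Medicare tax: only $100323.08 − $93166.63 = $7156.45 of this check is subject → $7156.45 × 0.0201 = $143.84
Group life insurance premium: $313.28
Legal plan premium: $384.74
Total deductions = $1161.70 + $567.83 + $80.63 + $125.18 + $143.84 + $313.28 + $384.74 = $2777.20
Net pay = $12518.30 − $2777.20 = $9741.10

$9741.10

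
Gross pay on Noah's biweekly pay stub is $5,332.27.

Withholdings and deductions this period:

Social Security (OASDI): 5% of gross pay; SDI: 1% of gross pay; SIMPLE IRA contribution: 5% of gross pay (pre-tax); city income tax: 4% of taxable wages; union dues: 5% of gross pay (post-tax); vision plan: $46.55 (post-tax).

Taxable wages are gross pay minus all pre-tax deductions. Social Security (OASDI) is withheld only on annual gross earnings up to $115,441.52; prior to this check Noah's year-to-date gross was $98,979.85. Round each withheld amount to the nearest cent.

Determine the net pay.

SIMPLE IRA contribution: $5,332.27 × 0.05 = $266.61
Taxable wages = $5,332.27 − $266.61 = $5,065.66
City income tax: $5,065.66 × 0.04 = $202.63
Social Security (OASDI): cap not yet reached, full $5,332.27 is subject → $5,332.27 × 0.05 = $266.61
SDI: $5,332.27 × 0.01 = $53.32
Union dues: $5,332.27 × 0.05 = $266.61
Vision plan: $46.55
Total deductions = $266.61 + $202.63 + $266.61 + $53.32 + $266.61 + $46.55 = $1,102.33
Net pay = $5,332.27 − $1,102.33 = $4,229.94

$4,229.94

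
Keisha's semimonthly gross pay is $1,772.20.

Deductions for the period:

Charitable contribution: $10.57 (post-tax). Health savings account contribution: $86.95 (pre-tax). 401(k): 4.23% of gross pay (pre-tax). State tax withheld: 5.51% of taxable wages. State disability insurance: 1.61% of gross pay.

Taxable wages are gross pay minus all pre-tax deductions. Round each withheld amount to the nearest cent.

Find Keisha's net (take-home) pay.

$1,482.46

Health savings account contribution: $86.95
401(k): $1,772.20 × 0.0423 = $74.96
Pre-tax total = $86.95 + $74.96 = $161.91
Taxable wages = $1,772.20 − $161.91 = $1,610.29
State tax withheld: $1,610.29 × 0.0551 = $88.73
State disability insurance: $1,772.20 × 0.0161 = $28.53
Charitable contribution: $10.57
Total deductions = $86.95 + $74.96 + $88.73 + $28.53 + $10.57 = $289.74
Net pay = $1,772.20 − $289.74 = $1,482.46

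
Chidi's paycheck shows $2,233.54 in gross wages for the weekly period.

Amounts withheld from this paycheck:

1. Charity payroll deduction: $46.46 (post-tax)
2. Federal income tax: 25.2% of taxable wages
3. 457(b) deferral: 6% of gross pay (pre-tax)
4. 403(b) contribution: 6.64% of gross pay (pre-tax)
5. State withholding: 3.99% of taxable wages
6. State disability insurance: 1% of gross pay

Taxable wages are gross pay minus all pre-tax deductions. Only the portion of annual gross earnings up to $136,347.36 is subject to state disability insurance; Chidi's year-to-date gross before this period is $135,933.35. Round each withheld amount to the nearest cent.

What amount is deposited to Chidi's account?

403(b) contribution: $2,233.54 × 0.0664 = $148.31
457(b) deferral: $2,233.54 × 0.06 = $134.01
Pre-tax total = $148.31 + $134.01 = $282.32
Taxable wages = $2,233.54 − $282.32 = $1,951.22
Federal income tax: $1,951.22 × 0.252 = $491.71
State withholding: $1,951.22 × 0.0399 = $77.85
State disability insurance: only $136,347.36 − $135,933.35 = $414.01 of this check is subject → $414.01 × 0.01 = $4.14
Charity payroll deduction: $46.46
Total deductions = $148.31 + $134.01 + $491.71 + $77.85 + $4.14 + $46.46 = $902.48
Net pay = $2,233.54 − $902.48 = $1,331.06

$1,331.06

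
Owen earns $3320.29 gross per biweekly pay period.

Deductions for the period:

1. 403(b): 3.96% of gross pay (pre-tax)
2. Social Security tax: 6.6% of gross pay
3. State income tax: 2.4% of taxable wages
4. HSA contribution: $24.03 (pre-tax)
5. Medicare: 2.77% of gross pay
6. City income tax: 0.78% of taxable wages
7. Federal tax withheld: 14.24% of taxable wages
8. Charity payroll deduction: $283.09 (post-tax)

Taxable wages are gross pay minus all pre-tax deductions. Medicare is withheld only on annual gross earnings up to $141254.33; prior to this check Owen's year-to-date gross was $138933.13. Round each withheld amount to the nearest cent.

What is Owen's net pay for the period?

HSA contribution: $24.03
403(b): $3320.29 × 0.0396 = $131.48
Pre-tax total = $24.03 + $131.48 = $155.51
Taxable wages = $3320.29 − $155.51 = $3164.78
Federal tax withheld: $3164.78 × 0.1424 = $450.66
State income tax: $3164.78 × 0.024 = $75.95
City income tax: $3164.78 × 0.0078 = $24.69
Medicare: only $141254.33 − $138933.13 = $2321.20 of this check is subject → $2321.20 × 0.0277 = $64.30
Social Security tax: $3320.29 × 0.066 = $219.14
Charity payroll deduction: $283.09
Total deductions = $24.03 + $131.48 + $450.66 + $75.95 + $24.69 + $64.30 + $219.14 + $283.09 = $1273.34
Net pay = $3320.29 − $1273.34 = $2046.95

$2046.95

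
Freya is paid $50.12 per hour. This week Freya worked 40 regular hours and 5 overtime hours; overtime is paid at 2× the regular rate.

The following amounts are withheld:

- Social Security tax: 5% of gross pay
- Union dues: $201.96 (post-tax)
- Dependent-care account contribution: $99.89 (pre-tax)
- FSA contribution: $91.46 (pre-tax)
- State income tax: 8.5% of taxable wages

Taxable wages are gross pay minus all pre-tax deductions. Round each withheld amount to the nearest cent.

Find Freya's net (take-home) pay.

$1,790.64

Regular pay: 40 × $50.12 = $2,004.80
Overtime pay: 5 × $50.12 × 2 = $501.20
Gross pay = $2,004.80 + $501.20 = $2,506.00
FSA contribution: $91.46
Dependent-care account contribution: $99.89
Pre-tax total = $91.46 + $99.89 = $191.35
Taxable wages = $2,506.00 − $191.35 = $2,314.65
State income tax: $2,314.65 × 0.085 = $196.75
Social Security tax: $2,506.00 × 0.05 = $125.30
Union dues: $201.96
Total deductions = $91.46 + $99.89 + $196.75 + $125.30 + $201.96 = $715.36
Net pay = $2,506.00 − $715.36 = $1,790.64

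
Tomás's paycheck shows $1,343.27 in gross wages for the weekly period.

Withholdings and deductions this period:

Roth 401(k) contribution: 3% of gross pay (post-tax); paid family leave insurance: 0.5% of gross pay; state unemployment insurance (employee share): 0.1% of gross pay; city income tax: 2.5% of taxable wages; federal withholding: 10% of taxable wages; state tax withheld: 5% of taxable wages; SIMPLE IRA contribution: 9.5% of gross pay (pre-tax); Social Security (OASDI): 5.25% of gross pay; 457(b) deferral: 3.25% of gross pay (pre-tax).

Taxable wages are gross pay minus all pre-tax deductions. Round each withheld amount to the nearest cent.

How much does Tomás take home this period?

SIMPLE IRA contribution: $1,343.27 × 0.095 = $127.61
457(b) deferral: $1,343.27 × 0.0325 = $43.66
Pre-tax total = $127.61 + $43.66 = $171.27
Taxable wages = $1,343.27 − $171.27 = $1,172.00
City income tax: $1,172.00 × 0.025 = $29.30
State tax withheld: $1,172.00 × 0.05 = $58.60
Federal withholding: $1,172.00 × 0.1 = $117.20
Paid family leave insurance: $1,343.27 × 0.005 = $6.72
State unemployment insurance (employee share): $1,343.27 × 0.001 = $1.34
Social Security (OASDI): $1,343.27 × 0.0525 = $70.52
Roth 401(k) contribution: $1,343.27 × 0.03 = $40.30
Total deductions = $127.61 + $43.66 + $29.30 + $58.60 + $117.20 + $6.72 + $1.34 + $70.52 + $40.30 = $495.25
Net pay = $1,343.27 − $495.25 = $848.02

$848.02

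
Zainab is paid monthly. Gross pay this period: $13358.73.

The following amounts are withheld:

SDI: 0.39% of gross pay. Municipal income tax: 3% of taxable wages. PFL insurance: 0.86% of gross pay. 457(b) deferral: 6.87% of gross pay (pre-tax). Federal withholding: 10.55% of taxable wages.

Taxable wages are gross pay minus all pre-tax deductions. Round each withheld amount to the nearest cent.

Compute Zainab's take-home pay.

457(b) deferral: $13358.73 × 0.0687 = $917.74
Taxable wages = $13358.73 − $917.74 = $12440.99
Municipal income tax: $12440.99 × 0.03 = $373.23
Federal withholding: $12440.99 × 0.1055 = $1312.52
PFL insurance: $13358.73 × 0.0086 = $114.89
SDI: $13358.73 × 0.0039 = $52.10
Total deductions = $917.74 + $373.23 + $1312.52 + $114.89 + $52.10 = $2770.48
Net pay = $13358.73 − $2770.48 = $10588.25

$10588.25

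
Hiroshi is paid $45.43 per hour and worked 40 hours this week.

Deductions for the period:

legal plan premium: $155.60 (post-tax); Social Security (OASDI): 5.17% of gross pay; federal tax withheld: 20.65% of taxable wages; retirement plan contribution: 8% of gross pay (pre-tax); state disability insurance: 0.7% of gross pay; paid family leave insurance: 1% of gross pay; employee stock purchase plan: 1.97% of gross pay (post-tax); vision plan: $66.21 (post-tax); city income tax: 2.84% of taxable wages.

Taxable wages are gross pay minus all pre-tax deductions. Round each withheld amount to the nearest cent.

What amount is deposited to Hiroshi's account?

Gross pay: 40 × $45.43 = $1,817.20
Retirement plan contribution: $1,817.20 × 0.08 = $145.38
Taxable wages = $1,817.20 − $145.38 = $1,671.82
Federal tax withheld: $1,671.82 × 0.2065 = $345.23
City income tax: $1,671.82 × 0.0284 = $47.48
Paid family leave insurance: $1,817.20 × 0.01 = $18.17
State disability insurance: $1,817.20 × 0.007 = $12.72
Social Security (OASDI): $1,817.20 × 0.0517 = $93.95
Employee stock purchase plan: $1,817.20 × 0.0197 = $35.80
Vision plan: $66.21
Legal plan premium: $155.60
Total deductions = $145.38 + $345.23 + $47.48 + $18.17 + $12.72 + $93.95 + $35.80 + $66.21 + $155.60 = $920.54
Net pay = $1,817.20 − $920.54 = $896.66

$896.66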